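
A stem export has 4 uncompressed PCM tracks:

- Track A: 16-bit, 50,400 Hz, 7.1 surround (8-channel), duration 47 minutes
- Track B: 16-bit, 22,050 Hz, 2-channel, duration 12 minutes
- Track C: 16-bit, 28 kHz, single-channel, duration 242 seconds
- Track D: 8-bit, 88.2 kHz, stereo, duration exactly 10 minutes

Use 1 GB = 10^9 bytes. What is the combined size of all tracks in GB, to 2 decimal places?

2.46 GB

Track A: 47 minutes = 2,820 s; 50,400 × 2,820 × 2 × 8 = 2,274,048,000 bytes.
Track B: 12 minutes = 720 s; 22,050 × 720 × 2 × 2 = 63,504,000 bytes.
Track C: 28,000 × 242 × 2 × 1 = 13,552,000 bytes.
Track D: exactly 10 minutes = 600 s; 88,200 × 600 × 1 × 2 = 105,840,000 bytes.
Total = 2,456,944,000 bytes = 2.46 GB.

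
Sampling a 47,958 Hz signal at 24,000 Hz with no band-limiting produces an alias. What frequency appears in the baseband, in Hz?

Nyquist = 24,000/2 = 12,000 Hz; 47,958 Hz exceeds it.
Alias = |47,958 − 2×24,000| = |47,958 − 48,000| = 42 Hz.

42 Hz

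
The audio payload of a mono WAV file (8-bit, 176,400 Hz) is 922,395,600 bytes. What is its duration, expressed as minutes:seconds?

Byte rate = 176,400 × 1 × 1 = 176,400 bytes/s.
Duration = 922,395,600 / 176,400 = 5,229 s.
5,229 s = 87:09.

87:09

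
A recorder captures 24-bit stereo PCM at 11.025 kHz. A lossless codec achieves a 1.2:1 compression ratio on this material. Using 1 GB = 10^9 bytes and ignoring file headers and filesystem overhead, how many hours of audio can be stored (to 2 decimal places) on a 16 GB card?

80.62 hours

Uncompressed byte rate = 11,025 × 3 × 2 = 66,150 bytes/s.
After 1.2:1 compression, effective rate ≈ 55125 bytes/s.
Capacity = 16 × 1,000,000,000 = 16,000,000,000 bytes.
16,000,000,000 / effective rate ≈ 290249.43 s → 80.62 hours.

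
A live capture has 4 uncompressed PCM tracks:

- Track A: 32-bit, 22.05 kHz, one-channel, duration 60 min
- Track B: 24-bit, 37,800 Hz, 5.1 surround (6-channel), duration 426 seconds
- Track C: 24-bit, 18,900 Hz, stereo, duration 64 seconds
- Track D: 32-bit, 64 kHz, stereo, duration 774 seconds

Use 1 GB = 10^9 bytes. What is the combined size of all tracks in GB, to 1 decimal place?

1.0 GB

Track A: 60 min = 3,600 s; 22,050 × 3,600 × 4 × 1 = 317,520,000 bytes.
Track B: 37,800 × 426 × 3 × 6 = 289,850,400 bytes.
Track C: 18,900 × 64 × 3 × 2 = 7,257,600 bytes.
Track D: 64,000 × 774 × 4 × 2 = 396,288,000 bytes.
Total = 1,010,916,000 bytes = 1.0 GB.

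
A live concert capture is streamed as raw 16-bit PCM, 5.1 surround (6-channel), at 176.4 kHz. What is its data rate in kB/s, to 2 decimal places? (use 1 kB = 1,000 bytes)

2116.80 kB/s

Bit rate = 176,400 × 16 × 6 = 16,934,400 bits/s.
16,934,400 / 8 = 2,116,800 B/s = 2116.80 kB/s.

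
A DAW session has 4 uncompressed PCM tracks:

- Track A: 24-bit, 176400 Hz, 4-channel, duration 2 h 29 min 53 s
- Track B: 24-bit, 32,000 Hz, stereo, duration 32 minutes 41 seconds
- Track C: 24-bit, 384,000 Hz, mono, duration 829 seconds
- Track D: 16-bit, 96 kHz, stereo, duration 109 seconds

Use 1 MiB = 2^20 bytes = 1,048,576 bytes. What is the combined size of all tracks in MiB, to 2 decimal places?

Track A: 2 h 29 min 53 s = 8,993 s; 176,400 × 8,993 × 3 × 4 = 19,036,382,400 bytes.
Track B: 32 minutes 41 seconds = 1,961 s; 32,000 × 1,961 × 3 × 2 = 376,512,000 bytes.
Track C: 384,000 × 829 × 3 × 1 = 955,008,000 bytes.
Track D: 96,000 × 109 × 2 × 2 = 41,856,000 bytes.
Total = 20,409,758,400 bytes = 19464.26 MiB.

19464.26 MiB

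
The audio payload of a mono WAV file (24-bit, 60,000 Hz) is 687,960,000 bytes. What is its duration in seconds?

Byte rate = 60,000 × 3 × 1 = 180,000 bytes/s.
Duration = 687,960,000 / 180,000 = 3,822 s.

3,822 seconds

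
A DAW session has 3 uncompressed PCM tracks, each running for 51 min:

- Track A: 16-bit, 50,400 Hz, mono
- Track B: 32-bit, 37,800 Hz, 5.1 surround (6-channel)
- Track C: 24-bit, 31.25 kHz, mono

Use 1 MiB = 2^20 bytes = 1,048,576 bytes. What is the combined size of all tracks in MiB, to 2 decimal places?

3215.17 MiB

51 min = 3,060 s.
Track A: 50,400 × 3,060 × 2 × 1 = 308,448,000 bytes.
Track B: 37,800 × 3,060 × 4 × 6 = 2,776,032,000 bytes.
Track C: 31,250 × 3,060 × 3 × 1 = 286,875,000 bytes.
Total = 3,371,355,000 bytes = 3215.17 MiB.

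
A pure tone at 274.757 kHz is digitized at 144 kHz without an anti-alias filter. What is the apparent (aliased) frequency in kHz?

13.243 kHz

Nyquist = 144,000/2 = 72,000 Hz; 274,757 Hz exceeds it.
Alias = |274,757 − 2×144,000| = |274,757 − 288,000| = 13,243 Hz = 13.243 kHz.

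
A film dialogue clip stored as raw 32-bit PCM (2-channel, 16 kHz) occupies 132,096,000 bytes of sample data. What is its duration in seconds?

1,032 seconds

Byte rate = 16,000 × 4 × 2 = 128,000 bytes/s.
Duration = 132,096,000 / 128,000 = 1,032 s.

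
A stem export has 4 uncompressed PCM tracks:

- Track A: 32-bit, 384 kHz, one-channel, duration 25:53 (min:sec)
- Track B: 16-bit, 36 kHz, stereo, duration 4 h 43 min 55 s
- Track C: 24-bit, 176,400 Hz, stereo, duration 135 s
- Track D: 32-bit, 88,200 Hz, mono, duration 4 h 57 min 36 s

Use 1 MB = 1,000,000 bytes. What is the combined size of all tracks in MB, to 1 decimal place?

11280.9 MB

Track A: 25:53 (min:sec) = 1,553 s; 384,000 × 1,553 × 4 × 1 = 2,385,408,000 bytes.
Track B: 4 h 43 min 55 s = 17,035 s; 36,000 × 17,035 × 2 × 2 = 2,453,040,000 bytes.
Track C: 176,400 × 135 × 3 × 2 = 142,884,000 bytes.
Track D: 4 h 57 min 36 s = 17,856 s; 88,200 × 17,856 × 4 × 1 = 6,299,596,800 bytes.
Total = 11,280,928,800 bytes = 11280.9 MB.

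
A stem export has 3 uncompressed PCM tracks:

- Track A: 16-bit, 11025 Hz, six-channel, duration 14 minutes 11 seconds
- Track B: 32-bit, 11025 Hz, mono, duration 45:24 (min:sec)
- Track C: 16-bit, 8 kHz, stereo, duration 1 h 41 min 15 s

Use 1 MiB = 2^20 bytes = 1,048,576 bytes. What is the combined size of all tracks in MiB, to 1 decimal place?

Track A: 14 minutes 11 seconds = 851 s; 11,025 × 851 × 2 × 6 = 112,587,300 bytes.
Track B: 45:24 (min:sec) = 2,724 s; 11,025 × 2,724 × 4 × 1 = 120,128,400 bytes.
Track C: 1 h 41 min 15 s = 6,075 s; 8,000 × 6,075 × 2 × 2 = 194,400,000 bytes.
Total = 427,115,700 bytes = 407.3 MiB.

407.3 MiB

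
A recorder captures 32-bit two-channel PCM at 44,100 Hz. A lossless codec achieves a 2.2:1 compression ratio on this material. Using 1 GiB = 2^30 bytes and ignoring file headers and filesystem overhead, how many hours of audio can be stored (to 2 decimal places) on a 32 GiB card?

59.52 hours

Uncompressed byte rate = 44,100 × 4 × 2 = 352,800 bytes/s.
After 2.2:1 compression, effective rate ≈ 160363.64 bytes/s.
Capacity = 32 × 1,073,741,824 = 34,359,738,368 bytes.
34,359,738,368 / effective rate ≈ 214261.41 s → 59.52 hours.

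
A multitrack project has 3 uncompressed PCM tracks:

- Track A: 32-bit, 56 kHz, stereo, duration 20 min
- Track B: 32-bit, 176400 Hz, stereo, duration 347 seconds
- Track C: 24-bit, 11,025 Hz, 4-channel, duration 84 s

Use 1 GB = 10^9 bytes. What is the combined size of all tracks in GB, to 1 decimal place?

1.0 GB

Track A: 20 min = 1,200 s; 56,000 × 1,200 × 4 × 2 = 537,600,000 bytes.
Track B: 176,400 × 347 × 4 × 2 = 489,686,400 bytes.
Track C: 11,025 × 84 × 3 × 4 = 11,113,200 bytes.
Total = 1,038,399,600 bytes = 1.0 GB.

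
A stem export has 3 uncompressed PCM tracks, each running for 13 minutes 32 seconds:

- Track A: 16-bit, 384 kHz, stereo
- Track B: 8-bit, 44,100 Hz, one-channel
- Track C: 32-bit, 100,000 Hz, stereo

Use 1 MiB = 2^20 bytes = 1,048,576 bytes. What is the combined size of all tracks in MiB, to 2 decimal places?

13 minutes 32 seconds = 812 s.
Track A: 384,000 × 812 × 2 × 2 = 1,247,232,000 bytes.
Track B: 44,100 × 812 × 1 × 1 = 35,809,200 bytes.
Track C: 100,000 × 812 × 4 × 2 = 649,600,000 bytes.
Total = 1,932,641,200 bytes = 1843.11 MiB.

1843.11 MiB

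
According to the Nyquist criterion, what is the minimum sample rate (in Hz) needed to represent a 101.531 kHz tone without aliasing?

203,062 Hz

Minimum sample rate = 2 × 101,531 Hz = 203,062 Hz.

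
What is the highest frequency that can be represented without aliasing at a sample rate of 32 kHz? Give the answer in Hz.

Nyquist frequency = sample rate / 2 = 32,000 / 2 = 16,000 Hz.

16,000 Hz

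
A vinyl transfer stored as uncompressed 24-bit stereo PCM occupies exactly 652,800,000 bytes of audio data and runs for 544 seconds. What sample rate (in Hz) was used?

200,000 Hz

Bytes = sample_rate × seconds × bytes_per_sample × channels.
sample_rate = 652,800,000 / (544 × 3 × 2) = 652,800,000 / 3,264 = 200,000 Hz.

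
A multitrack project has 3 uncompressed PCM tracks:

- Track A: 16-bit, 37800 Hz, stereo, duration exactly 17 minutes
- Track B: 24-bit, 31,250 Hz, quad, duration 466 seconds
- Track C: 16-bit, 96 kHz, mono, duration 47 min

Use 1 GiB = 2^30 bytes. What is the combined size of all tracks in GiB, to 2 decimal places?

0.81 GiB

Track A: exactly 17 minutes = 1,020 s; 37,800 × 1,020 × 2 × 2 = 154,224,000 bytes.
Track B: 31,250 × 466 × 3 × 4 = 174,750,000 bytes.
Track C: 47 min = 2,820 s; 96,000 × 2,820 × 2 × 1 = 541,440,000 bytes.
Total = 870,414,000 bytes = 0.81 GiB.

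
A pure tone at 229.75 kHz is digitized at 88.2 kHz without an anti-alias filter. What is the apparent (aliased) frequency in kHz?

Nyquist = 88,200/2 = 44,100 Hz; 229,750 Hz exceeds it.
Alias = |229,750 − 3×88,200| = |229,750 − 264,600| = 34,850 Hz = 34.85 kHz.

34.85 kHz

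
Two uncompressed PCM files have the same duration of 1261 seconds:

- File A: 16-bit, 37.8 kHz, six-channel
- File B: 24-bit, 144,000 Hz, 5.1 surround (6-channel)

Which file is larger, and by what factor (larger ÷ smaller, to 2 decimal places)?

File B, by a factor of 5.71

File A: 37,800 × 2 × 6 = 453,600 bytes/s.
File B: 144,000 × 3 × 6 = 2,592,000 bytes/s.
File B is larger; ratio = 3,268,512,000 / 571,989,600 = 5.71.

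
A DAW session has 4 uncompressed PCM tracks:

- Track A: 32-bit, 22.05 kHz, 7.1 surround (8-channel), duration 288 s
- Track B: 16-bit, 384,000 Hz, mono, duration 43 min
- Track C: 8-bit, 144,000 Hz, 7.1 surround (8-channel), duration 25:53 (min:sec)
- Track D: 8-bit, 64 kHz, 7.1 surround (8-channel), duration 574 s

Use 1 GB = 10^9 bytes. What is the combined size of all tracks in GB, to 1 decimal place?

4.3 GB

Track A: 22,050 × 288 × 4 × 8 = 203,212,800 bytes.
Track B: 43 min = 2,580 s; 384,000 × 2,580 × 2 × 1 = 1,981,440,000 bytes.
Track C: 25:53 (min:sec) = 1,553 s; 144,000 × 1,553 × 1 × 8 = 1,789,056,000 bytes.
Track D: 64,000 × 574 × 1 × 8 = 293,888,000 bytes.
Total = 4,267,596,800 bytes = 4.3 GB.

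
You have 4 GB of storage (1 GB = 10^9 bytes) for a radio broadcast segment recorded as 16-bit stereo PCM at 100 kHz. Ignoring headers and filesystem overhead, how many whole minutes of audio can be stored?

166 minutes

Uncompressed byte rate = 100,000 × 2 × 2 = 400,000 bytes/s.
Capacity = 4 × 1,000,000,000 = 4,000,000,000 bytes.
4,000,000,000 / 400,000 ≈ 10000 s → 166 minutes.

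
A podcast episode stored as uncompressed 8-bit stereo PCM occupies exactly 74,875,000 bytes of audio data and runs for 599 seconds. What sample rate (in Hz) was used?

Bytes = sample_rate × seconds × bytes_per_sample × channels.
sample_rate = 74,875,000 / (599 × 1 × 2) = 74,875,000 / 1,198 = 62,500 Hz.

62,500 Hz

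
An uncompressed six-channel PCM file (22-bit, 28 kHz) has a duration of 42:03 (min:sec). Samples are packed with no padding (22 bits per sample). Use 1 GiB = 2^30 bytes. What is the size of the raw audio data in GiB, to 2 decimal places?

1.09 GiB

Duration = 42:03 (min:sec) = 2,523 s.
Bits = 28,000 × 2,523 × 22 × 6 = 9,325,008,000 bits = 1,165,626,000 bytes.
1,165,626,000 / 1,073,741,824 = 1.09 GiB.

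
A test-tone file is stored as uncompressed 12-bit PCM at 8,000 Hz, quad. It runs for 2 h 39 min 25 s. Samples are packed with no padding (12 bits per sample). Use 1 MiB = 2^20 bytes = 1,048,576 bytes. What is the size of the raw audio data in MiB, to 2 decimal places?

437.85 MiB

Duration = 2 h 39 min 25 s = 9,565 s.
Bits = 8,000 × 9,565 × 12 × 4 = 3,672,960,000 bits = 459,120,000 bytes.
459,120,000 / 1,048,576 = 437.85 MiB.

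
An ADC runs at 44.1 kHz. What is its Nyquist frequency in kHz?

22.05 kHz

Nyquist frequency = sample rate / 2 = 44,100 / 2 = 22.05 kHz.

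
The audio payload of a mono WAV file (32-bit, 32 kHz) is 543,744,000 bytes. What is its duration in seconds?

Byte rate = 32,000 × 4 × 1 = 128,000 bytes/s.
Duration = 543,744,000 / 128,000 = 4,248 s.

4,248 seconds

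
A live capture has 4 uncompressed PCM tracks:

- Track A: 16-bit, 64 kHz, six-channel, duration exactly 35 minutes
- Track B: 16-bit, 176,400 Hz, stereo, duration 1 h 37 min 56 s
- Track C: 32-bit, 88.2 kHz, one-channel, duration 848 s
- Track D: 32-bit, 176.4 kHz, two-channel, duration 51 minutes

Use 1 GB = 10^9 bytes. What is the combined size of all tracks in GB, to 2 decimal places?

Track A: exactly 35 minutes = 2,100 s; 64,000 × 2,100 × 2 × 6 = 1,612,800,000 bytes.
Track B: 1 h 37 min 56 s = 5,876 s; 176,400 × 5,876 × 2 × 2 = 4,146,105,600 bytes.
Track C: 88,200 × 848 × 4 × 1 = 299,174,400 bytes.
Track D: 51 minutes = 3,060 s; 176,400 × 3,060 × 4 × 2 = 4,318,272,000 bytes.
Total = 10,376,352,000 bytes = 10.38 GB.

10.38 GB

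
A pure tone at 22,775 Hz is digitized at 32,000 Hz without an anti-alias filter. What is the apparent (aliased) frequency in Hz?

Nyquist = 32,000/2 = 16,000 Hz; 22,775 Hz exceeds it.
Alias = |22,775 − 1×32,000| = |22,775 − 32,000| = 9,225 Hz.

9,225 Hz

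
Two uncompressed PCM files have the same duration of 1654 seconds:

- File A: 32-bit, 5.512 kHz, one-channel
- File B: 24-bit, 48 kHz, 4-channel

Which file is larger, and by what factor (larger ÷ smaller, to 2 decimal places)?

File B, by a factor of 26.12

File A: 5,512 × 4 × 1 = 22,048 bytes/s.
File B: 48,000 × 3 × 4 = 576,000 bytes/s.
File B is larger; ratio = 952,704,000 / 36,467,392 = 26.12.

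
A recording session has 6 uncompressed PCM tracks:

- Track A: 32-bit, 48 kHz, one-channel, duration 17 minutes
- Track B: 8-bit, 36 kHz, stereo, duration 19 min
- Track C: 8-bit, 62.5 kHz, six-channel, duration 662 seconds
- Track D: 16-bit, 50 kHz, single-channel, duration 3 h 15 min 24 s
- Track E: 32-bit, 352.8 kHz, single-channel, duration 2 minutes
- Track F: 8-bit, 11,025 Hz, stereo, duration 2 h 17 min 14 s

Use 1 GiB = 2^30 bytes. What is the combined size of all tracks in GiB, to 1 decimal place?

Track A: 17 minutes = 1,020 s; 48,000 × 1,020 × 4 × 1 = 195,840,000 bytes.
Track B: 19 min = 1,140 s; 36,000 × 1,140 × 1 × 2 = 82,080,000 bytes.
Track C: 62,500 × 662 × 1 × 6 = 248,250,000 bytes.
Track D: 3 h 15 min 24 s = 11,724 s; 50,000 × 11,724 × 2 × 1 = 1,172,400,000 bytes.
Track E: 2 minutes = 120 s; 352,800 × 120 × 4 × 1 = 169,344,000 bytes.
Track F: 2 h 17 min 14 s = 8,234 s; 11,025 × 8,234 × 1 × 2 = 181,559,700 bytes.
Total = 2,049,473,700 bytes = 1.9 GiB.

1.9 GiB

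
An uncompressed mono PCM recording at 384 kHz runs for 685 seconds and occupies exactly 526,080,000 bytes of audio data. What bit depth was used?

Bytes per sample = 526,080,000 / (384,000 × 685 × 1) = 526,080,000 / 263,040,000 = 2.
Bit depth = 2 × 8 = 16 bits.

16 bits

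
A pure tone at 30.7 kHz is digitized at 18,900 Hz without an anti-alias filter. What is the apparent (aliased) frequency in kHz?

Nyquist = 18,900/2 = 9,450 Hz; 30,700 Hz exceeds it.
Alias = |30,700 − 2×18,900| = |30,700 − 37,800| = 7,100 Hz = 7.1 kHz.

7.1 kHz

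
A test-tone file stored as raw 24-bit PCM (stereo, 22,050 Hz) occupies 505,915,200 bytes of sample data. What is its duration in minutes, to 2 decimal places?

63.73 minutes

Byte rate = 22,050 × 3 × 2 = 132,300 bytes/s.
Duration = 505,915,200 / 132,300 = 3,824 s.
3,824 s / 60 = 63.73 minutes.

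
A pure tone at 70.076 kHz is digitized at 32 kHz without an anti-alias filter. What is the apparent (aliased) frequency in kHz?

Nyquist = 32,000/2 = 16,000 Hz; 70,076 Hz exceeds it.
Alias = |70,076 − 2×32,000| = |70,076 − 64,000| = 6,076 Hz = 6.076 kHz.

6.076 kHz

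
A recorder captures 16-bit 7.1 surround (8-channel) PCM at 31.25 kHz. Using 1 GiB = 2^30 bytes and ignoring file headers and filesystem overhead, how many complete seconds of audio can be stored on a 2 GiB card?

4,294 seconds

Uncompressed byte rate = 31,250 × 2 × 8 = 500,000 bytes/s.
Capacity = 2 × 1,073,741,824 = 2,147,483,648 bytes.
2,147,483,648 / 500,000 ≈ 4294.97 s → 4,294 seconds.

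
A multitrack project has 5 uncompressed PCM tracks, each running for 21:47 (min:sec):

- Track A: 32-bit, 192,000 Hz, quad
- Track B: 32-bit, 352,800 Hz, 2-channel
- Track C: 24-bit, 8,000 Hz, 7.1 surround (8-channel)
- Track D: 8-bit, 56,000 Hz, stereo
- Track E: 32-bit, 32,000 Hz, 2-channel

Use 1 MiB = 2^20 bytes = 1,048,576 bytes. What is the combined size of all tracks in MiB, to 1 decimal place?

8045.1 MiB

21:47 (min:sec) = 1,307 s.
Track A: 192,000 × 1,307 × 4 × 4 = 4,015,104,000 bytes.
Track B: 352,800 × 1,307 × 4 × 2 = 3,688,876,800 bytes.
Track C: 8,000 × 1,307 × 3 × 8 = 250,944,000 bytes.
Track D: 56,000 × 1,307 × 1 × 2 = 146,384,000 bytes.
Track E: 32,000 × 1,307 × 4 × 2 = 334,592,000 bytes.
Total = 8,435,900,800 bytes = 8045.1 MiB.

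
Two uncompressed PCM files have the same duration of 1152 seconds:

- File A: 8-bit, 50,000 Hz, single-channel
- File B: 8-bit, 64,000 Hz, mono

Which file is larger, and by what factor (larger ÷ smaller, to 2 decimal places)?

File A: 50,000 × 1 × 1 = 50,000 bytes/s.
File B: 64,000 × 1 × 1 = 64,000 bytes/s.
File B is larger; ratio = 73,728,000 / 57,600,000 = 1.28.

File B, by a factor of 1.28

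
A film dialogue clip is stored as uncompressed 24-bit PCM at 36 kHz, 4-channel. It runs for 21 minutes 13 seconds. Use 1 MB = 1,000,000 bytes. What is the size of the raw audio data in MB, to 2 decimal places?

549.94 MB

Duration = 21 minutes 13 seconds = 1,273 s.
Bytes = 36,000 samples/s × 1,273 s × 3 bytes/sample × 4 ch = 549,936,000 bytes.
549,936,000 / 1,000,000 = 549.94 MB.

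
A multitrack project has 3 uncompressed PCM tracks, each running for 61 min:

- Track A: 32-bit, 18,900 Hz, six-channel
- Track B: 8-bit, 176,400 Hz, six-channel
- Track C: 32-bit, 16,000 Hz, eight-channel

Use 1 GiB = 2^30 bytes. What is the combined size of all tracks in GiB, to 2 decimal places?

6.90 GiB

61 min = 3,660 s.
Track A: 18,900 × 3,660 × 4 × 6 = 1,660,176,000 bytes.
Track B: 176,400 × 3,660 × 1 × 6 = 3,873,744,000 bytes.
Track C: 16,000 × 3,660 × 4 × 8 = 1,873,920,000 bytes.
Total = 7,407,840,000 bytes = 6.90 GiB.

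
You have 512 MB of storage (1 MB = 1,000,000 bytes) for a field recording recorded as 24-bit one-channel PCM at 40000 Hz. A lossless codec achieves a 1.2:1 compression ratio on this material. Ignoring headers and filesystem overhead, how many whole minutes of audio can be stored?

Uncompressed byte rate = 40,000 × 3 × 1 = 120,000 bytes/s.
After 1.2:1 compression, effective rate ≈ 100000 bytes/s.
Capacity = 512 × 1,000,000 = 512,000,000 bytes.
512,000,000 / effective rate ≈ 5120 s → 85 minutes.

85 minutes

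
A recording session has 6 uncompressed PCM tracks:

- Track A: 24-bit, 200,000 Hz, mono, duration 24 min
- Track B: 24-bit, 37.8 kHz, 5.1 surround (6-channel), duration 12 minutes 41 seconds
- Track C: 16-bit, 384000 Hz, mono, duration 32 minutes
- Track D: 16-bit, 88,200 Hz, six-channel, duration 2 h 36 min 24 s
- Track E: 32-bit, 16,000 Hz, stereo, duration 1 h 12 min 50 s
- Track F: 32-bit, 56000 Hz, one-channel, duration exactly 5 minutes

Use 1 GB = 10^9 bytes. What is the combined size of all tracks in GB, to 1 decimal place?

13.4 GB

Track A: 24 min = 1,440 s; 200,000 × 1,440 × 3 × 1 = 864,000,000 bytes.
Track B: 12 minutes 41 seconds = 761 s; 37,800 × 761 × 3 × 6 = 517,784,400 bytes.
Track C: 32 minutes = 1,920 s; 384,000 × 1,920 × 2 × 1 = 1,474,560,000 bytes.
Track D: 2 h 36 min 24 s = 9,384 s; 88,200 × 9,384 × 2 × 6 = 9,932,025,600 bytes.
Track E: 1 h 12 min 50 s = 4,370 s; 16,000 × 4,370 × 4 × 2 = 559,360,000 bytes.
Track F: exactly 5 minutes = 300 s; 56,000 × 300 × 4 × 1 = 67,200,000 bytes.
Total = 13,414,930,000 bytes = 13.4 GB.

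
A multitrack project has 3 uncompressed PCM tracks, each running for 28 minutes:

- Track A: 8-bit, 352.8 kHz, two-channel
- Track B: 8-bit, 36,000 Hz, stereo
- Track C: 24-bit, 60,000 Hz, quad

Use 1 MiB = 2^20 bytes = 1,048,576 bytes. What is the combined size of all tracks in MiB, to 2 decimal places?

28 minutes = 1,680 s.
Track A: 352,800 × 1,680 × 1 × 2 = 1,185,408,000 bytes.
Track B: 36,000 × 1,680 × 1 × 2 = 120,960,000 bytes.
Track C: 60,000 × 1,680 × 3 × 4 = 1,209,600,000 bytes.
Total = 2,515,968,000 bytes = 2399.41 MiB.

2399.41 MiB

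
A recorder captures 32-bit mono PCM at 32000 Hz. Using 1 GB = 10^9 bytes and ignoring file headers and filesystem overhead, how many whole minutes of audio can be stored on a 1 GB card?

130 minutes

Uncompressed byte rate = 32,000 × 4 × 1 = 128,000 bytes/s.
Capacity = 1 × 1,000,000,000 = 1,000,000,000 bytes.
1,000,000,000 / 128,000 ≈ 7812.5 s → 130 minutes.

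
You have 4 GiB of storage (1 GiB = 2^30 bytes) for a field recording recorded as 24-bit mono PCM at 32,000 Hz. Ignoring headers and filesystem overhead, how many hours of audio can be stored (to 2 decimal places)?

Uncompressed byte rate = 32,000 × 3 × 1 = 96,000 bytes/s.
Capacity = 4 × 1,073,741,824 = 4,294,967,296 bytes.
4,294,967,296 / 96,000 ≈ 44739.24 s → 12.43 hours.

12.43 hours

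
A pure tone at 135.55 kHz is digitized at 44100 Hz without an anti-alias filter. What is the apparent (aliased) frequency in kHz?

Nyquist = 44,100/2 = 22,050 Hz; 135,550 Hz exceeds it.
Alias = |135,550 − 3×44,100| = |135,550 − 132,300| = 3,250 Hz = 3.25 kHz.

3.25 kHz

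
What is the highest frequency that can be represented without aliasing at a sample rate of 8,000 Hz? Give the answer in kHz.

4 kHz

Nyquist frequency = sample rate / 2 = 8,000 / 2 = 4 kHz.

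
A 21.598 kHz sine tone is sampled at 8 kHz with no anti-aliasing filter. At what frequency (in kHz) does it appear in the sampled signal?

Nyquist = 8,000/2 = 4,000 Hz; 21,598 Hz exceeds it.
Alias = |21,598 − 3×8,000| = |21,598 − 24,000| = 2,402 Hz = 2.402 kHz.

2.402 kHz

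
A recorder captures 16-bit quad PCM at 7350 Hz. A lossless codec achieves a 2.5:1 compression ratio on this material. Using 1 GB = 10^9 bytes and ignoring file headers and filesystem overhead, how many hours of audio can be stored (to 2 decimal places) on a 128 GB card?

Uncompressed byte rate = 7,350 × 2 × 4 = 58,800 bytes/s.
After 2.5:1 compression, effective rate ≈ 23520 bytes/s.
Capacity = 128 × 1,000,000,000 = 128,000,000,000 bytes.
128,000,000,000 / effective rate ≈ 5442176.87 s → 1511.72 hours.

1511.72 hours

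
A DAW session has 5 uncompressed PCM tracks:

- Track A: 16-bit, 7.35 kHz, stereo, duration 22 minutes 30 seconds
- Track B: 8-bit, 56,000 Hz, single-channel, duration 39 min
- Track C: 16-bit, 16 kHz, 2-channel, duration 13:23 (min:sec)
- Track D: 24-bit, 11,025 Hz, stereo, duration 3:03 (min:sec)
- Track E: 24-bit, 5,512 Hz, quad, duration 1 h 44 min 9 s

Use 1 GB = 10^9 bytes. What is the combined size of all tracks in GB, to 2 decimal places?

0.65 GB

Track A: 22 minutes 30 seconds = 1,350 s; 7,350 × 1,350 × 2 × 2 = 39,690,000 bytes.
Track B: 39 min = 2,340 s; 56,000 × 2,340 × 1 × 1 = 131,040,000 bytes.
Track C: 13:23 (min:sec) = 803 s; 16,000 × 803 × 2 × 2 = 51,392,000 bytes.
Track D: 3:03 (min:sec) = 183 s; 11,025 × 183 × 3 × 2 = 12,105,450 bytes.
Track E: 1 h 44 min 9 s = 6,249 s; 5,512 × 6,249 × 3 × 4 = 413,333,856 bytes.
Total = 647,561,306 bytes = 0.65 GB.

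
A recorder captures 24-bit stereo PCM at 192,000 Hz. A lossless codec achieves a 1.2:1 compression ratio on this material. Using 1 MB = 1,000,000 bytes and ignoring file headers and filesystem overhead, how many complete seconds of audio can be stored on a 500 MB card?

520 seconds

Uncompressed byte rate = 192,000 × 3 × 2 = 1,152,000 bytes/s.
After 1.2:1 compression, effective rate ≈ 960000 bytes/s.
Capacity = 500 × 1,000,000 = 500,000,000 bytes.
500,000,000 / effective rate ≈ 520.83 s → 520 seconds.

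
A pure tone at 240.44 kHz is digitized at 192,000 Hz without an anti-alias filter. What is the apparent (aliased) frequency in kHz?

Nyquist = 192,000/2 = 96,000 Hz; 240,440 Hz exceeds it.
Alias = |240,440 − 1×192,000| = |240,440 − 192,000| = 48,440 Hz = 48.44 kHz.

48.44 kHz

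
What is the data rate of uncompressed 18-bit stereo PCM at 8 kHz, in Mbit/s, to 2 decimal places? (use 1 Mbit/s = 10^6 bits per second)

Bit rate = 8,000 × 18 × 2 = 288,000 bits/s.
= 0.29 Mbit/s.

0.29 Mbit/s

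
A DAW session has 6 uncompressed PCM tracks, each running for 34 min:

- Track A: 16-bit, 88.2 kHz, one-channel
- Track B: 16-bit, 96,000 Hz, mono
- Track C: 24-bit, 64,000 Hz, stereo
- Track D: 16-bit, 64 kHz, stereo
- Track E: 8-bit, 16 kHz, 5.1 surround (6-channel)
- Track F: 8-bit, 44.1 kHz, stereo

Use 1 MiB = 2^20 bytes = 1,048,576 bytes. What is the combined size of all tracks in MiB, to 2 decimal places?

2320.20 MiB

34 min = 2,040 s.
Track A: 88,200 × 2,040 × 2 × 1 = 359,856,000 bytes.
Track B: 96,000 × 2,040 × 2 × 1 = 391,680,000 bytes.
Track C: 64,000 × 2,040 × 3 × 2 = 783,360,000 bytes.
Track D: 64,000 × 2,040 × 2 × 2 = 522,240,000 bytes.
Track E: 16,000 × 2,040 × 1 × 6 = 195,840,000 bytes.
Track F: 44,100 × 2,040 × 1 × 2 = 179,928,000 bytes.
Total = 2,432,904,000 bytes = 2320.20 MiB.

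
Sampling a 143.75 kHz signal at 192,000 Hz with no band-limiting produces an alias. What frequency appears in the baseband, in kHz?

Nyquist = 192,000/2 = 96,000 Hz; 143,750 Hz exceeds it.
Alias = |143,750 − 1×192,000| = |143,750 − 192,000| = 48,250 Hz = 48.25 kHz.

48.25 kHz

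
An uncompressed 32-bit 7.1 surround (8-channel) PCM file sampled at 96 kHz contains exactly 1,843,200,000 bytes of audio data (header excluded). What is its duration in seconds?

Byte rate = 96,000 × 4 × 8 = 3,072,000 bytes/s.
Duration = 1,843,200,000 / 3,072,000 = 600 s.

600 seconds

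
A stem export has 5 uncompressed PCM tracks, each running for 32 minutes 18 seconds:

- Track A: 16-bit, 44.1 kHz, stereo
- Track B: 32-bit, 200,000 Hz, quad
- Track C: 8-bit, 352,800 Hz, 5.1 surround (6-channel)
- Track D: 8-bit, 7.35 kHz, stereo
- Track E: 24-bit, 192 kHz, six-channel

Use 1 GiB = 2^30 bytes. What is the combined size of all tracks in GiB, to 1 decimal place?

16.2 GiB

32 minutes 18 seconds = 1,938 s.
Track A: 44,100 × 1,938 × 2 × 2 = 341,863,200 bytes.
Track B: 200,000 × 1,938 × 4 × 4 = 6,201,600,000 bytes.
Track C: 352,800 × 1,938 × 1 × 6 = 4,102,358,400 bytes.
Track D: 7,350 × 1,938 × 1 × 2 = 28,488,600 bytes.
Track E: 192,000 × 1,938 × 3 × 6 = 6,697,728,000 bytes.
Total = 17,372,038,200 bytes = 16.2 GiB.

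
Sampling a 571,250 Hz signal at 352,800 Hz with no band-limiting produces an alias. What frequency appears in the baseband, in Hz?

134,350 Hz

Nyquist = 352,800/2 = 176,400 Hz; 571,250 Hz exceeds it.
Alias = |571,250 − 2×352,800| = |571,250 − 705,600| = 134,350 Hz.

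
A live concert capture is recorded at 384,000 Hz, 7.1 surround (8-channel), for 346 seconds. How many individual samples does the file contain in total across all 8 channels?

384,000 × 346 s × 8 ch = 1,062,912,000 samples.

1,062,912,000 samples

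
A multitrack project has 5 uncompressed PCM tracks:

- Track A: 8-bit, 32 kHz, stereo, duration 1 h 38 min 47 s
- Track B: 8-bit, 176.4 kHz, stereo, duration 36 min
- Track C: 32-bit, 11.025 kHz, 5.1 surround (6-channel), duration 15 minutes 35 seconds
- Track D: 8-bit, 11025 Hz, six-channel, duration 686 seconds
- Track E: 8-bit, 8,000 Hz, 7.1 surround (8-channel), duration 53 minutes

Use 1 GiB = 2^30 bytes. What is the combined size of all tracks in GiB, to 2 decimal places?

Track A: 1 h 38 min 47 s = 5,927 s; 32,000 × 5,927 × 1 × 2 = 379,328,000 bytes.
Track B: 36 min = 2,160 s; 176,400 × 2,160 × 1 × 2 = 762,048,000 bytes.
Track C: 15 minutes 35 seconds = 935 s; 11,025 × 935 × 4 × 6 = 247,401,000 bytes.
Track D: 11,025 × 686 × 1 × 6 = 45,378,900 bytes.
Track E: 53 minutes = 3,180 s; 8,000 × 3,180 × 1 × 8 = 203,520,000 bytes.
Total = 1,637,675,900 bytes = 1.53 GiB.

1.53 GiB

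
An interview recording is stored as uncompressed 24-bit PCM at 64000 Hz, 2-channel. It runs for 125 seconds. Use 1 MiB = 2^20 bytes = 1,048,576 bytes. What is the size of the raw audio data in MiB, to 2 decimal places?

Bytes = 64,000 samples/s × 125 s × 3 bytes/sample × 2 ch = 48,000,000 bytes.
48,000,000 / 1,048,576 = 45.78 MiB.

45.78 MiB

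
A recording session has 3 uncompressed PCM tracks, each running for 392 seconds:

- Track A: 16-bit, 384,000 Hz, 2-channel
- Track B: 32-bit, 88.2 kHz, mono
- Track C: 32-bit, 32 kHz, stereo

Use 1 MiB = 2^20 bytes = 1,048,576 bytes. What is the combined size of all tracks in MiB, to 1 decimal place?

801.8 MiB

Track A: 384,000 × 392 × 2 × 2 = 602,112,000 bytes.
Track B: 88,200 × 392 × 4 × 1 = 138,297,600 bytes.
Track C: 32,000 × 392 × 4 × 2 = 100,352,000 bytes.
Total = 840,761,600 bytes = 801.8 MiB.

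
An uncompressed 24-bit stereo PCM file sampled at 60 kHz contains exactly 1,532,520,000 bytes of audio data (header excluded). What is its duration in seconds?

Byte rate = 60,000 × 3 × 2 = 360,000 bytes/s.
Duration = 1,532,520,000 / 360,000 = 4,257 s.

4,257 seconds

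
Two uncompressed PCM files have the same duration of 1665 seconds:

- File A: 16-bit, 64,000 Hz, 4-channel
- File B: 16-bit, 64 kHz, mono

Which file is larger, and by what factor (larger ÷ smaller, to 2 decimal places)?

File A: 64,000 × 2 × 4 = 512,000 bytes/s.
File B: 64,000 × 2 × 1 = 128,000 bytes/s.
File A is larger; ratio = 852,480,000 / 213,120,000 = 4.00.

File A, by a factor of 4.00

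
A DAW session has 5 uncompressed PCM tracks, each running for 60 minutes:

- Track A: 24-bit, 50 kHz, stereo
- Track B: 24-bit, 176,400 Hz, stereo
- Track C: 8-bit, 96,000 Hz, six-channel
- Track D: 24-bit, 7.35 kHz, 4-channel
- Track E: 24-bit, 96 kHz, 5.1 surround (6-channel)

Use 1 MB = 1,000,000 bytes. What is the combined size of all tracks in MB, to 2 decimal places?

13502.16 MB

60 minutes = 3,600 s.
Track A: 50,000 × 3,600 × 3 × 2 = 1,080,000,000 bytes.
Track B: 176,400 × 3,600 × 3 × 2 = 3,810,240,000 bytes.
Track C: 96,000 × 3,600 × 1 × 6 = 2,073,600,000 bytes.
Track D: 7,350 × 3,600 × 3 × 4 = 317,520,000 bytes.
Track E: 96,000 × 3,600 × 3 × 6 = 6,220,800,000 bytes.
Total = 13,502,160,000 bytes = 13502.16 MB.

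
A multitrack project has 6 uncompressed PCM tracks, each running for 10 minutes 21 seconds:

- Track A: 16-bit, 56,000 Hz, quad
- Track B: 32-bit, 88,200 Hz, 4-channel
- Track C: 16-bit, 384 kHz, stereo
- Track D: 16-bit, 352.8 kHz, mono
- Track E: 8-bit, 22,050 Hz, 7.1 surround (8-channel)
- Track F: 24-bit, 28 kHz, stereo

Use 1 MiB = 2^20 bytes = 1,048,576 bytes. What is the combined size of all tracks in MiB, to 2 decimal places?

2632.59 MiB

10 minutes 21 seconds = 621 s.
Track A: 56,000 × 621 × 2 × 4 = 278,208,000 bytes.
Track B: 88,200 × 621 × 4 × 4 = 876,355,200 bytes.
Track C: 384,000 × 621 × 2 × 2 = 953,856,000 bytes.
Track D: 352,800 × 621 × 2 × 1 = 438,177,600 bytes.
Track E: 22,050 × 621 × 1 × 8 = 109,544,400 bytes.
Track F: 28,000 × 621 × 3 × 2 = 104,328,000 bytes.
Total = 2,760,469,200 bytes = 2632.59 MiB.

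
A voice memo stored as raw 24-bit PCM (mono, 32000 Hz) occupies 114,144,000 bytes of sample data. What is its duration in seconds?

Byte rate = 32,000 × 3 × 1 = 96,000 bytes/s.
Duration = 114,144,000 / 96,000 = 1,189 s.

1,189 seconds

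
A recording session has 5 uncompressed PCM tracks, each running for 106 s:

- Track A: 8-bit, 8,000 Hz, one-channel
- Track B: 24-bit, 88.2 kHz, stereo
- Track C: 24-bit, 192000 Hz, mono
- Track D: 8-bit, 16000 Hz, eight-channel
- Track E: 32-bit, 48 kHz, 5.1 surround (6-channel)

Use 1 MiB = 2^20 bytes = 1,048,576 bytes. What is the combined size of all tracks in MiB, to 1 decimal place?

Track A: 8,000 × 106 × 1 × 1 = 848,000 bytes.
Track B: 88,200 × 106 × 3 × 2 = 56,095,200 bytes.
Track C: 192,000 × 106 × 3 × 1 = 61,056,000 bytes.
Track D: 16,000 × 106 × 1 × 8 = 13,568,000 bytes.
Track E: 48,000 × 106 × 4 × 6 = 122,112,000 bytes.
Total = 253,679,200 bytes = 241.9 MiB.

241.9 MiB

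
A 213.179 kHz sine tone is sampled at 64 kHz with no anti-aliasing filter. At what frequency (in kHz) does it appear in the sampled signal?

Nyquist = 64,000/2 = 32,000 Hz; 213,179 Hz exceeds it.
Alias = |213,179 − 3×64,000| = |213,179 − 192,000| = 21,179 Hz = 21.179 kHz.

21.179 kHz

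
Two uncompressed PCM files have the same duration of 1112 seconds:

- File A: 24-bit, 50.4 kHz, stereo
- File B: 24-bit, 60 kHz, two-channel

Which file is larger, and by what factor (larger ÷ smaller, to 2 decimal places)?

File A: 50,400 × 3 × 2 = 302,400 bytes/s.
File B: 60,000 × 3 × 2 = 360,000 bytes/s.
File B is larger; ratio = 400,320,000 / 336,268,800 = 1.19.

File B, by a factor of 1.19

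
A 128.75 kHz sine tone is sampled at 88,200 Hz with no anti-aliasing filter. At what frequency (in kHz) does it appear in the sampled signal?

Nyquist = 88,200/2 = 44,100 Hz; 128,750 Hz exceeds it.
Alias = |128,750 − 1×88,200| = |128,750 − 88,200| = 40,550 Hz = 40.55 kHz.

40.55 kHz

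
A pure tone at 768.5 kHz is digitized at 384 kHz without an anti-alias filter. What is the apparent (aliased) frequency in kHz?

0.5 kHz

Nyquist = 384,000/2 = 192,000 Hz; 768,500 Hz exceeds it.
Alias = |768,500 − 2×384,000| = |768,500 − 768,000| = 500 Hz = 0.5 kHz.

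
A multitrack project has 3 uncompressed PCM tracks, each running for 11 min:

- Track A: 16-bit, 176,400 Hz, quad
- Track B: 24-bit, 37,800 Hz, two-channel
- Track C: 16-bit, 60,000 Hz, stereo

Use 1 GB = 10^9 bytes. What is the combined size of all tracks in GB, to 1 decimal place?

1.2 GB

11 min = 660 s.
Track A: 176,400 × 660 × 2 × 4 = 931,392,000 bytes.
Track B: 37,800 × 660 × 3 × 2 = 149,688,000 bytes.
Track C: 60,000 × 660 × 2 × 2 = 158,400,000 bytes.
Total = 1,239,480,000 bytes = 1.2 GB.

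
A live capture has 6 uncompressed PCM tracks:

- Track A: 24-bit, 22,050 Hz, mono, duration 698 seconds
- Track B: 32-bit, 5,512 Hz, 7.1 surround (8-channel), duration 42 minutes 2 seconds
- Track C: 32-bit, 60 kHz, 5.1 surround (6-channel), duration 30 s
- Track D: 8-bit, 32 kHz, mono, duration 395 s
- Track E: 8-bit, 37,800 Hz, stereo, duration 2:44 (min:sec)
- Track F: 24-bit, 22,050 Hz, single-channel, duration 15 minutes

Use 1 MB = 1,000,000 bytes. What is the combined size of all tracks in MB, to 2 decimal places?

Track A: 22,050 × 698 × 3 × 1 = 46,172,700 bytes.
Track B: 42 minutes 2 seconds = 2,522 s; 5,512 × 2,522 × 4 × 8 = 444,840,448 bytes.
Track C: 60,000 × 30 × 4 × 6 = 43,200,000 bytes.
Track D: 32,000 × 395 × 1 × 1 = 12,640,000 bytes.
Track E: 2:44 (min:sec) = 164 s; 37,800 × 164 × 1 × 2 = 12,398,400 bytes.
Track F: 15 minutes = 900 s; 22,050 × 900 × 3 × 1 = 59,535,000 bytes.
Total = 618,786,548 bytes = 618.79 MB.

618.79 MB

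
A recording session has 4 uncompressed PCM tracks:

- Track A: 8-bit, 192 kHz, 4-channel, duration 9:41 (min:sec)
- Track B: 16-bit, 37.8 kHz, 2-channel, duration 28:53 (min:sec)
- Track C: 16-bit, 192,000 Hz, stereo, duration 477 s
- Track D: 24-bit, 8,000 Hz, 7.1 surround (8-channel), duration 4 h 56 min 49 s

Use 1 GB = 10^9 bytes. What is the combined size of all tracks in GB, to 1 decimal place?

4.5 GB

Track A: 9:41 (min:sec) = 581 s; 192,000 × 581 × 1 × 4 = 446,208,000 bytes.
Track B: 28:53 (min:sec) = 1,733 s; 37,800 × 1,733 × 2 × 2 = 262,029,600 bytes.
Track C: 192,000 × 477 × 2 × 2 = 366,336,000 bytes.
Track D: 4 h 56 min 49 s = 17,809 s; 8,000 × 17,809 × 3 × 8 = 3,419,328,000 bytes.
Total = 4,493,901,600 bytes = 4.5 GB.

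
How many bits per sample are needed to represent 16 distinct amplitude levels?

log2(16) = 4.

4 bits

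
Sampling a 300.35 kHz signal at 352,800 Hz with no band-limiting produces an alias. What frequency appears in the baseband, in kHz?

Nyquist = 352,800/2 = 176,400 Hz; 300,350 Hz exceeds it.
Alias = |300,350 − 1×352,800| = |300,350 − 352,800| = 52,450 Hz = 52.45 kHz.

52.45 kHz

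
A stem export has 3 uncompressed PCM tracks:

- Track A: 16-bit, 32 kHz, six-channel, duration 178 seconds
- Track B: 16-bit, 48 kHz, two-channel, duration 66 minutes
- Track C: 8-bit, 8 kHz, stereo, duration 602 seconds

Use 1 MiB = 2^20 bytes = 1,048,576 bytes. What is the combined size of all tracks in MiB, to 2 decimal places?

Track A: 32,000 × 178 × 2 × 6 = 68,352,000 bytes.
Track B: 66 minutes = 3,960 s; 48,000 × 3,960 × 2 × 2 = 760,320,000 bytes.
Track C: 8,000 × 602 × 1 × 2 = 9,632,000 bytes.
Total = 838,304,000 bytes = 799.47 MiB.

799.47 MiB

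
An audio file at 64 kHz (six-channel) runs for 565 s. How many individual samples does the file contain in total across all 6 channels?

64,000 × 565 s × 6 ch = 216,960,000 samples.

216,960,000 samples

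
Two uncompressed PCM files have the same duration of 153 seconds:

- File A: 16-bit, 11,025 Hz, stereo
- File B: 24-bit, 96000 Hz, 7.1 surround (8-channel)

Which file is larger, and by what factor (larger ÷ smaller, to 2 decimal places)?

File A: 11,025 × 2 × 2 = 44,100 bytes/s.
File B: 96,000 × 3 × 8 = 2,304,000 bytes/s.
File B is larger; ratio = 352,512,000 / 6,747,300 = 52.24.

File B, by a factor of 52.24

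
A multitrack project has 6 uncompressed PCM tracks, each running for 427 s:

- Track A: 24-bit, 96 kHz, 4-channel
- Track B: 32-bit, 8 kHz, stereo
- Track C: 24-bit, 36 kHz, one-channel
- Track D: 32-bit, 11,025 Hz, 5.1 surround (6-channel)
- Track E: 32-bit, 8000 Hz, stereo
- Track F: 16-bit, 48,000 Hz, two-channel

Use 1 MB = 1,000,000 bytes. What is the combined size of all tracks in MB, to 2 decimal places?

787.64 MB

Track A: 96,000 × 427 × 3 × 4 = 491,904,000 bytes.
Track B: 8,000 × 427 × 4 × 2 = 27,328,000 bytes.
Track C: 36,000 × 427 × 3 × 1 = 46,116,000 bytes.
Track D: 11,025 × 427 × 4 × 6 = 112,984,200 bytes.
Track E: 8,000 × 427 × 4 × 2 = 27,328,000 bytes.
Track F: 48,000 × 427 × 2 × 2 = 81,984,000 bytes.
Total = 787,644,200 bytes = 787.64 MB.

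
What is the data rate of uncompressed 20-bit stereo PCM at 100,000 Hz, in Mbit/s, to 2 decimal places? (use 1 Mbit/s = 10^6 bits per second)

Bit rate = 100,000 × 20 × 2 = 4,000,000 bits/s.
= 4.00 Mbit/s.

4.00 Mbit/s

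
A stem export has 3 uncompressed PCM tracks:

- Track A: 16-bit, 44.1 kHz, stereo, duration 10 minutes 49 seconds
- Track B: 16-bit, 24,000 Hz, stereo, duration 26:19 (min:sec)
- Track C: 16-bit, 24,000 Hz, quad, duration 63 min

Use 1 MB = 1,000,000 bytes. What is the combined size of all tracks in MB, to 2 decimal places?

Track A: 10 minutes 49 seconds = 649 s; 44,100 × 649 × 2 × 2 = 114,483,600 bytes.
Track B: 26:19 (min:sec) = 1,579 s; 24,000 × 1,579 × 2 × 2 = 151,584,000 bytes.
Track C: 63 min = 3,780 s; 24,000 × 3,780 × 2 × 4 = 725,760,000 bytes.
Total = 991,827,600 bytes = 991.83 MB.

991.83 MB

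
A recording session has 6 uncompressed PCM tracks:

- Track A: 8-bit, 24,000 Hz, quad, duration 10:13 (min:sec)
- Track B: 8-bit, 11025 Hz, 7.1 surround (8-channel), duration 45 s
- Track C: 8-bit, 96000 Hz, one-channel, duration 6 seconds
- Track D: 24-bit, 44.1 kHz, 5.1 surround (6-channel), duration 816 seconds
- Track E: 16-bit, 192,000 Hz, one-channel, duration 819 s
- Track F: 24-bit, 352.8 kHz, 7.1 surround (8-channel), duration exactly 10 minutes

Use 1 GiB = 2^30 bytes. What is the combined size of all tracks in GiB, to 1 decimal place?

Track A: 10:13 (min:sec) = 613 s; 24,000 × 613 × 1 × 4 = 58,848,000 bytes.
Track B: 11,025 × 45 × 1 × 8 = 3,969,000 bytes.
Track C: 96,000 × 6 × 1 × 1 = 576,000 bytes.
Track D: 44,100 × 816 × 3 × 6 = 647,740,800 bytes.
Track E: 192,000 × 819 × 2 × 1 = 314,496,000 bytes.
Track F: exactly 10 minutes = 600 s; 352,800 × 600 × 3 × 8 = 5,080,320,000 bytes.
Total = 6,105,949,800 bytes = 5.7 GiB.

5.7 GiB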